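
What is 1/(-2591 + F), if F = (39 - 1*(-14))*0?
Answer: -1/2591 ≈ -0.00038595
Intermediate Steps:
F = 0 (F = (39 + 14)*0 = 53*0 = 0)
1/(-2591 + F) = 1/(-2591 + 0) = 1/(-2591) = -1/2591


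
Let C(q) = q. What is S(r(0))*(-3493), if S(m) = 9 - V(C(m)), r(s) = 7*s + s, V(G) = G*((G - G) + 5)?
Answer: -31437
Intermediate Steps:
V(G) = 5*G (V(G) = G*(0 + 5) = G*5 = 5*G)
r(s) = 8*s
S(m) = 9 - 5*m
S(r(0))*(-3493) = (9 - 40*0)*(-3493) = (9 - 5*0)*(-3493) = (9 + 0)*(-3493) = 9*(-3493) = -31437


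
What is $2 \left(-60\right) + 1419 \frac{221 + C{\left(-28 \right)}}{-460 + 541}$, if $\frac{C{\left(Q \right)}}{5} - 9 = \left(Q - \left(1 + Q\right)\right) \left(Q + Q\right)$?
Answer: $\frac{85006}{9} \approx 9445.1$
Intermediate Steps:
$C{\left(Q \right)} = 45 - 10 Q$ ($C{\left(Q \right)} = 45 + 5 \left(Q - \left(1 + Q\right)\right) \left(Q + Q\right) = 45 + 5 \left(- 2 Q\right) = 45 - 10 Q$)
$2 \left(-60\right) + 1419 \frac{221 + C{\left(-28 \right)}}{-460 + 541} = 2 \left(-60\right) + 1419 \frac{221 + \left(45 - -280\right)}{-460 + 541} = -120 + 1419 \frac{221 + \left(45 + 280\right)}{81} = -120 + 1419 \left(221 + 325\right) \frac{1}{81} = -120 + 1419 \cdot 546 \cdot \frac{1}{81} = -120 + 1419 \cdot \frac{182}{27} = -120 + \frac{86086}{9} = \frac{85006}{9}$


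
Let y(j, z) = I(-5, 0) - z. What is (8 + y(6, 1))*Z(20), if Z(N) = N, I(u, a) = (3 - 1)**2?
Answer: 220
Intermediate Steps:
I(u, a) = 4 (I(u, a) = 2**2 = 4)
y(j, z) = 4 - z
(8 + y(6, 1))*Z(20) = (8 + (4 - 1*1))*20 = (8 + (4 - 1))*20 = (8 + 3)*20 = 11*20 = 220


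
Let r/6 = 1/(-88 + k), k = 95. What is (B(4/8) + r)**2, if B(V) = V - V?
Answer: 36/49 ≈ 0.73469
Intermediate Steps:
r = 6/7 (r = 6/(-88 + 95) = 6/7 ≈ 0.85714)
B(V) = 0
(B(4/8) + r)**2 = (0 + 6/7)**2 = (6/7)**2 = 36/49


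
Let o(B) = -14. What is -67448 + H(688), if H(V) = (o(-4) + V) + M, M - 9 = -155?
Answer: -66920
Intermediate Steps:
M = -146 (M = 9 - 155 = -146)
H(V) = -160 + V (H(V) = (-14 + V) - 146 = -160 + V)
-67448 + H(688) = -67448 + (-160 + 688) = -67448 + 528 = -66920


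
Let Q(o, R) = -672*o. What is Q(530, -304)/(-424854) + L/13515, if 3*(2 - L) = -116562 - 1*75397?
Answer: 1066640059/191396727 ≈ 5.5729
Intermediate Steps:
L = 191965/3 (L = 2 - (-116562 - 1*75397)/3 = 2 - (-116562 - 75397)/3 = 2 - ⅓*(-191959) = 2 + 191959/3 = 191965/3 ≈ 63988.)
Q(530, -304)/(-424854) + L/13515 = -672*530/(-424854) + (191965/3)/13515 = -356160*(-1/424854) + (191965/3)*(1/13515) = 59360/70809 + 38393/8109 = 1066640059/191396727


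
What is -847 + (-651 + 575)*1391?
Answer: -106563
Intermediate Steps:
-847 + (-651 + 575)*1391 = -847 - 76*1391 = -847 - 105716 = -106563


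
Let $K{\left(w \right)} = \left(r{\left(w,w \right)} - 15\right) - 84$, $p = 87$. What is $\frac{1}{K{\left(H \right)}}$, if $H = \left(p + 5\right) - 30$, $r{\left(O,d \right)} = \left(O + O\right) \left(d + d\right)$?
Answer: $\frac{1}{15277} \approx 6.5458 \cdot 10^{-5}$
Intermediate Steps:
$r{\left(O,d \right)} = 4 O d$ ($r{\left(O,d \right)} = 2 O 2 d = 4 O d$)
$H = 62$ ($H = \left(87 + 5\right) - 30 = 92 - 30 = 62$)
$K{\left(w \right)} = -99 + 4 w^{2}$ ($K{\left(w \right)} = \left(4 w w - 15\right) - 84 = \left(4 w^{2} - 15\right) - 84 = \left(-15 + 4 w^{2}\right) - 84 = -99 + 4 w^{2}$)
$\frac{1}{K{\left(H \right)}} = \frac{1}{-99 + 4 \cdot 62^{2}} = \frac{1}{-99 + 4 \cdot 3844} = \frac{1}{-99 + 15376} = \frac{1}{15277}$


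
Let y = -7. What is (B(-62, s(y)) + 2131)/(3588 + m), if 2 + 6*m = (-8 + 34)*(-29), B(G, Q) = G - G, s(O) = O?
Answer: 2131/3462 ≈ 0.61554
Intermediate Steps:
B(G, Q) = 0
m = -126 (m = -⅓ + ((-8 + 34)*(-29))/6 = -⅓ + (26*(-29))/6 = -⅓ + (⅙)*(-754) = -⅓ - 377/3 = -126)
(B(-62, s(y)) + 2131)/(3588 + m) = (0 + 2131)/(3588 - 126) = 2131/3462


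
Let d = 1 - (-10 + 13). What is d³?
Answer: -8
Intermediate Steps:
d = -2 (d = 1 - 1*3 = 1 - 3 = -2)
d³ = (-2)³ = -8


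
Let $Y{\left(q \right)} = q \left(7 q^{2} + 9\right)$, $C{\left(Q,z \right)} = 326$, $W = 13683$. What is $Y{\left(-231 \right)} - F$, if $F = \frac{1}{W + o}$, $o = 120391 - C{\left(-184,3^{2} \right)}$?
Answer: $- \frac{11540689066369}{133748} \approx -8.6287 \cdot 10^{7}$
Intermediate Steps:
$o = 120065$ ($o = 120391 - 326 = 120065$)
$F = \frac{1}{133748}$ ($F = \frac{1}{13683 + 120065} = \frac{1}{133748} \approx 7.4767 \cdot 10^{-6}$)
$Y{\left(q \right)} = q \left(9 + 7 q^{2}\right)$
$Y{\left(-231 \right)} - F = - 231 \left(9 + 7 \left(-231\right)^{2}\right) - \frac{1}{133748} = - 231 \left(9 + 7 \cdot 53361\right) - \frac{1}{133748} = - 231 \left(9 + 373527\right) - \frac{1}{133748} = \left(-231\right) 373536 - \frac{1}{133748} = -86286816 - \frac{1}{133748} = - \frac{11540689066369}{133748}$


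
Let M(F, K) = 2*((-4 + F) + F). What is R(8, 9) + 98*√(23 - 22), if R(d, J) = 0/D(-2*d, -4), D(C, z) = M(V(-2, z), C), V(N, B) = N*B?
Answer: 98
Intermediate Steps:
V(N, B) = B*N
M(F, K) = -8 + 4*F (M(F, K) = 2*(-4 + 2*F) = -8 + 4*F)
D(C, z) = -8 - 8*z (D(C, z) = -8 + 4*(z*(-2)) = -8 + 4*(-2*z) = -8 - 8*z)
R(d, J) = 0 (R(d, J) = 0/(-8 - 8*(-4)) = 0/(-8 + 32) = 0/24 = 0*(1/24) = 0)
R(8, 9) + 98*√(23 - 22) = 0 + 98*√(23 - 22) = 0 + 98*√1 = 0 + 98*1 = 0 + 98 = 98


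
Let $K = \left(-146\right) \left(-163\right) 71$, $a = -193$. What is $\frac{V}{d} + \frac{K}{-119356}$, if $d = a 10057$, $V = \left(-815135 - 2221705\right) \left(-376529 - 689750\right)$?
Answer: $- \frac{193246088688221909}{115835057678} \approx -1.6683 \cdot 10^{6}$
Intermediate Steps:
$V = 3238118718360$ ($V = \left(-3036840\right) \left(-1066279\right) = 3238118718360$)
$d = -1941001$ ($d = \left(-193\right) 10057 = -1941001$)
$K = 1689658$ ($K = 23798 \cdot 71 = 1689658$)
$\frac{V}{d} + \frac{K}{-119356} = \frac{3238118718360}{-1941001} + \frac{1689658}{-119356} = 3238118718360 \left(- \frac{1}{1941001}\right) + 1689658 \left(- \frac{1}{119356}\right) = - \frac{3238118718360}{1941001} - \frac{844829}{59678} = - \frac{193246088688221909}{115835057678}$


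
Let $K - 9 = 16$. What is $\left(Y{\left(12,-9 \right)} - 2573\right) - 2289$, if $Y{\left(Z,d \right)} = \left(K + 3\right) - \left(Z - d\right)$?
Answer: $-4855$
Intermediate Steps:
$K = 25$ ($K = 9 + 16 = 25$)
$Y{\left(Z,d \right)} = 28 + d - Z$ ($Y{\left(Z,d \right)} = \left(25 + 3\right) - \left(Z - d\right) = 28 - \left(Z - d\right) = 28 + d - Z$)
$\left(Y{\left(12,-9 \right)} - 2573\right) - 2289 = \left(\left(28 - 9 - 12\right) - 2573\right) - 2289 = \left(7 - 2573\right) - 2289 = -2566 - 2289 = -4855$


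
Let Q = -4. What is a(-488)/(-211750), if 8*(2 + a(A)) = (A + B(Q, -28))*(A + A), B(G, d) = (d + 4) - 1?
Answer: -31292/105875 ≈ -0.29556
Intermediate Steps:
B(G, d) = 3 + d (B(G, d) = (4 + d) - 1 = 3 + d)
a(A) = -2 + A*(-25 + A)/4 (a(A) = -2 + ((A + (3 - 28))*(A + A))/8 = -2 + ((A - 25)*(2*A))/8 = -2 + ((-25 + A)*(2*A))/8 = -2 + (2*A*(-25 + A))/8 = -2 + A*(-25 + A)/4)
a(-488)/(-211750) = (-2 - 25/4*(-488) + (¼)*(-488)²)/(-211750) = (-2 + 3050 + (¼)*238144)*(-1/211750) = (-2 + 3050 + 59536)*(-1/211750) = 62584*(-1/211750) = -31292/105875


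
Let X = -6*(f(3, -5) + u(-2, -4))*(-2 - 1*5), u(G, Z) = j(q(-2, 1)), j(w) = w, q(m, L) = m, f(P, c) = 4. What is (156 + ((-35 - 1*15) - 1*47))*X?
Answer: 4956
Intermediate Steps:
u(G, Z) = -2
X = 84 (X = -6*(4 - 2)*(-2 - 1*5) = -12*(-2 - 5) = -12*(-7) = -6*(-14) = 84)
(156 + ((-35 - 1*15) - 1*47))*X = (156 + ((-35 - 1*15) - 1*47))*84 = (156 + ((-35 - 15) - 47))*84 = (156 + (-50 - 47))*84 = (156 - 97)*84 = 59*84 = 4956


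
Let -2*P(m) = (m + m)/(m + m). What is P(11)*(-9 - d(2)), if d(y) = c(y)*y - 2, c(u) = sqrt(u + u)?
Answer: 11/2 ≈ 5.5000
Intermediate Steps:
P(m) = -1/2 (P(m) = -(m + m)/(2*(m + m)) = -2*m/(2*(2*m)) = -2*m*1/(2*m)/2 = -1/2*1 = -1/2)
c(u) = sqrt(2)*sqrt(u) (c(u) = sqrt(2*u) = sqrt(2)*sqrt(u))
d(y) = -2 + sqrt(2)*y**(3/2) (d(y) = (sqrt(2)*sqrt(y))*y - 2 = sqrt(2)*y**(3/2) - 2 = -2 + sqrt(2)*y**(3/2))
P(11)*(-9 - d(2)) = -(-9 - (-2 + sqrt(2)*2**(3/2)))/2 = -(-9 - (-2 + sqrt(2)*(2*sqrt(2))))/2 = -(-9 - (-2 + 4))/2 = -(-9 - 1*2)/2 = -(-9 - 2)/2 = -1/2*(-11) = 11/2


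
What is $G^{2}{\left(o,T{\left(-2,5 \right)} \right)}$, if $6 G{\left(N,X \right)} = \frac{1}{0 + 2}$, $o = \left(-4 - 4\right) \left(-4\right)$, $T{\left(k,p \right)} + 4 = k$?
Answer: $\frac{1}{144} \approx 0.0069444$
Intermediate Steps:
$T{\left(k,p \right)} = -4 + k$
$o = 32$ ($o = \left(-8\right) \left(-4\right) = 32$)
$G{\left(N,X \right)} = \frac{1}{12}$ ($G{\left(N,X \right)} = \frac{1}{6 \left(0 + 2\right)} = \frac{1}{6 \cdot 2} = \frac{1}{6} \cdot \frac{1}{2} = \frac{1}{12}$)
$G^{2}{\left(o,T{\left(-2,5 \right)} \right)} = \left(\frac{1}{12}\right)^{2} = \frac{1}{144}$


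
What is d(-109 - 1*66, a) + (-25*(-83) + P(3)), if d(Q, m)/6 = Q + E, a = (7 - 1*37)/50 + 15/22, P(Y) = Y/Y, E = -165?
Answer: 36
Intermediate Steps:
P(Y) = 1
a = 9/110 (a = (7 - 37)*(1/50) + 15*(1/22) = -30*1/50 + 15/22 = -3/5 + 15/22 = 9/110 ≈ 0.081818)
d(Q, m) = -990 + 6*Q (d(Q, m) = 6*(Q - 165) = 6*(-165 + Q) = -990 + 6*Q)
d(-109 - 1*66, a) + (-25*(-83) + P(3)) = (-990 + 6*(-109 - 1*66)) + (-25*(-83) + 1) = (-990 + 6*(-109 - 66)) + (2075 + 1) = (-990 + 6*(-175)) + 2076 = (-990 - 1050) + 2076 = -2040 + 2076 = 36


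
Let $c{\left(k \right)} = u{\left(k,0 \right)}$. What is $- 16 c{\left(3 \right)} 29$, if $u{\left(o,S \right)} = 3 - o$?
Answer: $0$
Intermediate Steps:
$c{\left(k \right)} = 3 - k$
$- 16 c{\left(3 \right)} 29 = - 16 \left(3 - 3\right) 29 = \left(-16\right) 0 \cdot 29 = 0 \cdot 29 = 0$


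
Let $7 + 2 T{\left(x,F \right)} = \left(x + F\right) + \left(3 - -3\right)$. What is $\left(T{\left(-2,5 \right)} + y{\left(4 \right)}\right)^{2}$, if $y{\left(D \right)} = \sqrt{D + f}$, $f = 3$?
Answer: $\left(1 + \sqrt{7}\right)^{2} \approx 13.292$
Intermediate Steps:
$T{\left(x,F \right)} = - \frac{1}{2} + \frac{F}{2} + \frac{x}{2}$ ($T{\left(x,F \right)} = - \frac{7}{2} + \frac{\left(x + F\right) + \left(3 - -3\right)}{2} = - \frac{7}{2} + \frac{\left(F + x\right) + \left(3 + 3\right)}{2} = - \frac{7}{2} + \frac{\left(F + x\right) + 6}{2} = - \frac{7}{2} + \frac{6 + F + x}{2} = - \frac{7}{2} + \left(3 + \frac{F}{2} + \frac{x}{2}\right) = - \frac{1}{2} + \frac{F}{2} + \frac{x}{2}$)
$y{\left(D \right)} = \sqrt{3 + D}$ ($y{\left(D \right)} = \sqrt{D + 3} = \sqrt{3 + D}$)
$\left(T{\left(-2,5 \right)} + y{\left(4 \right)}\right)^{2} = \left(\left(- \frac{1}{2} + \frac{1}{2} \cdot 5 + \frac{1}{2} \left(-2\right)\right) + \sqrt{3 + 4}\right)^{2} = \left(\left(- \frac{1}{2} + \frac{5}{2} - 1\right) + \sqrt{7}\right)^{2} = \left(1 + \sqrt{7}\right)^{2}$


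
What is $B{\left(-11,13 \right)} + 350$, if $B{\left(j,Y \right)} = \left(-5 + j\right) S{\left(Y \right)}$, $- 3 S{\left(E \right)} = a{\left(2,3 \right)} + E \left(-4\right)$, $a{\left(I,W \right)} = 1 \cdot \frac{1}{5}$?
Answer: $\frac{1106}{15} \approx 73.733$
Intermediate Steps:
$a{\left(I,W \right)} = \frac{1}{5}$ ($a{\left(I,W \right)} = 1 \cdot \frac{1}{5} = \frac{1}{5}$)
$S{\left(E \right)} = - \frac{1}{15} + \frac{4 E}{3}$ ($S{\left(E \right)} = - \frac{\frac{1}{5} + E \left(-4\right)}{3} = - \frac{\frac{1}{5} - 4 E}{3} = - \frac{1}{15} + \frac{4 E}{3}$)
$B{\left(j,Y \right)} = \left(-5 + j\right) \left(- \frac{1}{15} + \frac{4 Y}{3}\right)$
$B{\left(-11,13 \right)} + 350 = \frac{\left(-1 + 20 \cdot 13\right) \left(-5 - 11\right)}{15} + 350 = \frac{1}{15} \left(-1 + 260\right) \left(-16\right) + 350 = \frac{1}{15} \cdot 259 \left(-16\right) + 350 = - \frac{4144}{15} + 350 = \frac{1106}{15}$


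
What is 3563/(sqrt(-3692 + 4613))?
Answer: 3563*sqrt(921)/921 ≈ 117.40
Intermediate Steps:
3563/(sqrt(-3692 + 4613)) = 3563/(sqrt(921)) = 3563*(sqrt(921)/921) = 3563*sqrt(921)/921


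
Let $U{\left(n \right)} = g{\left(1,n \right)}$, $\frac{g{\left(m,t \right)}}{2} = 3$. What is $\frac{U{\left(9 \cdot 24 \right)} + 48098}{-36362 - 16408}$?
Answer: $- \frac{24052}{26385} \approx -0.91158$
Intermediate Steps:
$g{\left(m,t \right)} = 6$ ($g{\left(m,t \right)} = 2 \cdot 3 = 6$)
$U{\left(n \right)} = 6$
$\frac{U{\left(9 \cdot 24 \right)} + 48098}{-36362 - 16408} = \frac{6 + 48098}{-36362 - 16408} = \frac{48104}{-52770} = 48104 \left(- \frac{1}{52770}\right) = - \frac{24052}{26385}$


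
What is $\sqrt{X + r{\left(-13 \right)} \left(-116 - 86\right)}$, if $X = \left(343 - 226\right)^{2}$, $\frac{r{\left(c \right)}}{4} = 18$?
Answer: $3 i \sqrt{95} \approx 29.24 i$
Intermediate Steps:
$r{\left(c \right)} = 72$ ($r{\left(c \right)} = 4 \cdot 18 = 72$)
$X = 13689$ ($X = 117^{2} = 13689$)
$\sqrt{X + r{\left(-13 \right)} \left(-116 - 86\right)} = \sqrt{13689 + 72 \left(-116 - 86\right)} = \sqrt{13689 + 72 \left(-202\right)} = \sqrt{13689 - 14544} = \sqrt{-855} = 3 i \sqrt{95}$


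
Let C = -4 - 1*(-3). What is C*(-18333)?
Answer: 18333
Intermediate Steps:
C = -1 (C = -4 + 3 = -1)
C*(-18333) = -1*(-18333) = 18333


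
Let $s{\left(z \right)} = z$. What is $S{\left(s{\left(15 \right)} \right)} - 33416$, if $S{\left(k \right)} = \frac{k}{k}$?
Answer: $-33415$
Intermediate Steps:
$S{\left(k \right)} = 1$
$S{\left(s{\left(15 \right)} \right)} - 33416 = 1 - 33416 = -33415$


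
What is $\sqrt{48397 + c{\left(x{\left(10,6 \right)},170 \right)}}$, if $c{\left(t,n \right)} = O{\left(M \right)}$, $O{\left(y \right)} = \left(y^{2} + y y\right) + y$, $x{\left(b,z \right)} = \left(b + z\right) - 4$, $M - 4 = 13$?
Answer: $4 \sqrt{3062} \approx 221.34$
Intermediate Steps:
$M = 17$ ($M = 4 + 13 = 17$)
$x{\left(b,z \right)} = -4 + b + z$
$O{\left(y \right)} = y + 2 y^{2}$ ($O{\left(y \right)} = \left(y^{2} + y^{2}\right) + y = 2 y^{2} + y = y + 2 y^{2}$)
$c{\left(t,n \right)} = 595$ ($c{\left(t,n \right)} = 17 \left(1 + 2 \cdot 17\right) = 17 \left(1 + 34\right) = 17 \cdot 35 = 595$)
$\sqrt{48397 + c{\left(x{\left(10,6 \right)},170 \right)}} = \sqrt{48397 + 595} = \sqrt{48992} = 4 \sqrt{3062}$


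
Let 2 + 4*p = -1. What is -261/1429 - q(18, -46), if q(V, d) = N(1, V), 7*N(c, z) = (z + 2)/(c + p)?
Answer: -116147/10003 ≈ -11.611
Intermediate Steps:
p = -3/4 (p = -1/2 + (1/4)*(-1) = -1/2 - 1/4 = -3/4 ≈ -0.75000)
N(c, z) = (2 + z)/(7*(-3/4 + c)) (N(c, z) = ((z + 2)/(c - 3/4))/7 = ((2 + z)/(-3/4 + c))/7 = (2 + z)/(7*(-3/4 + c)))
q(V, d) = 8/7 + 4*V/7 (q(V, d) = 4*(2 + V)/(7*(-3 + 4*1)) = 4*(2 + V)/(7*(-3 + 4)) = (4/7)*(2 + V)/1 = (4/7)*1*(2 + V) = 8/7 + 4*V/7)
-261/1429 - q(18, -46) = -261/1429 - (8/7 + (4/7)*18) = -261*1/1429 - (8/7 + 72/7) = -261/1429 - 1*80/7 = -261/1429 - 80/7 = -116147/10003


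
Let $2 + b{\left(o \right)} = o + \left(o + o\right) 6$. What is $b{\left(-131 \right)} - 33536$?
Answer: $-35241$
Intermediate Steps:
$b{\left(o \right)} = -2 + 13 o$ ($b{\left(o \right)} = -2 + \left(o + \left(o + o\right) 6\right) = -2 + \left(o + 2 o 6\right) = -2 + \left(o + 12 o\right) = -2 + 13 o$)
$b{\left(-131 \right)} - 33536 = \left(-2 + 13 \left(-131\right)\right) - 33536 = \left(-2 - 1703\right) - 33536 = -1705 - 33536 = -35241$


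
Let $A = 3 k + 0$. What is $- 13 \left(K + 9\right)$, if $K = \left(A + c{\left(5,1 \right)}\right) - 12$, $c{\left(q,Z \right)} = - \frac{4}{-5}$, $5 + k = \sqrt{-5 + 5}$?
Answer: $\frac{1118}{5} \approx 223.6$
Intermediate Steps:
$k = -5$ ($k = -5 + \sqrt{-5 + 5} = -5 + \sqrt{0} = -5 + 0 = -5$)
$A = -15$ ($A = 3 \left(-5\right) + 0 = -15 + 0 = -15$)
$c{\left(q,Z \right)} = \frac{4}{5}$ ($c{\left(q,Z \right)} = \left(-4\right) \left(- \frac{1}{5}\right) = \frac{4}{5}$)
$K = - \frac{131}{5}$ ($K = \left(-15 + \frac{4}{5}\right) - 12 = - \frac{71}{5} - 12 = - \frac{131}{5} \approx -26.2$)
$- 13 \left(K + 9\right) = - 13 \left(- \frac{131}{5} + 9\right) = \left(-13\right) \left(- \frac{86}{5}\right) = \frac{1118}{5}$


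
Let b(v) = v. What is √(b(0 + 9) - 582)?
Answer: I*√573 ≈ 23.937*I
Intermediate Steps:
√(b(0 + 9) - 582) = √((0 + 9) - 582) = √(9 - 582) = √(-573) = I*√573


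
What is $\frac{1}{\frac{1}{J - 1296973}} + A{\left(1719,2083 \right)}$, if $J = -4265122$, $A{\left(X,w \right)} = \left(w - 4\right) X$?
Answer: $-1988294$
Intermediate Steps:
$A{\left(X,w \right)} = X \left(-4 + w\right)$ ($A{\left(X,w \right)} = \left(-4 + w\right) X = X \left(-4 + w\right)$)
$\frac{1}{\frac{1}{J - 1296973}} + A{\left(1719,2083 \right)} = \frac{1}{\frac{1}{-4265122 - 1296973}} + 1719 \left(-4 + 2083\right) = \frac{1}{\frac{1}{-5562095}} + 1719 \cdot 2079 = \frac{1}{- \frac{1}{5562095}} + 3573801 = -5562095 + 3573801 = -1988294$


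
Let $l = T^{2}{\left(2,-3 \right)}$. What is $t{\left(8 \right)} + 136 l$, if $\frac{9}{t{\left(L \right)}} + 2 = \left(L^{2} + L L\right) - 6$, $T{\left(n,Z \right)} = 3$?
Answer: $\frac{48963}{40} \approx 1224.1$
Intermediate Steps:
$t{\left(L \right)} = \frac{9}{-8 + 2 L^{2}}$ ($t{\left(L \right)} = \frac{9}{-2 - \left(6 - L^{2} - L L\right)} = \frac{9}{-2 + \left(\left(L^{2} + L^{2}\right) - 6\right)} = \frac{9}{-2 + \left(2 L^{2} - 6\right)} = \frac{9}{-2 + \left(-6 + 2 L^{2}\right)} = \frac{9}{-8 + 2 L^{2}}$)
$l = 9$ ($l = 3^{2} = 9$)
$t{\left(8 \right)} + 136 l = \frac{9}{2 \left(-4 + 8^{2}\right)} + 136 \cdot 9 = \frac{9}{2 \left(-4 + 64\right)} + 1224 = \frac{9}{2 \cdot 60} + 1224 = \frac{9}{2} \cdot \frac{1}{60} + 1224 = \frac{3}{40} + 1224 = \frac{48963}{40}$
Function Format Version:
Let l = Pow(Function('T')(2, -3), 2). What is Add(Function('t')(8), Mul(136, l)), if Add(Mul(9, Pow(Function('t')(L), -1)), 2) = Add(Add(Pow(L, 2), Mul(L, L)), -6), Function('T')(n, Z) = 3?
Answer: Rational(48963, 40) ≈ 1224.1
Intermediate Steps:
Function('t')(L) = Mul(9, Pow(Add(-8, Mul(2, Pow(L, 2))), -1)) (Function('t')(L) = Mul(9, Pow(Add(-2, Add(Add(Pow(L, 2), Mul(L, L)), -6)), -1)) = Mul(9, Pow(Add(-2, Add(Add(Pow(L, 2), Pow(L, 2)), -6)), -1)) = Mul(9, Pow(Add(-2, Add(Mul(2, Pow(L, 2)), -6)), -1)) = Mul(9, Pow(Add(-2, Add(-6, Mul(2, Pow(L, 2)))), -1)) = Mul(9, Pow(Add(-8, Mul(2, Pow(L, 2))), -1)))
l = 9 (l = Pow(3, 2) = 9)
Add(Function('t')(8), Mul(136, l)) = Add(Mul(Rational(9, 2), Pow(Add(-4, Pow(8, 2)), -1)), Mul(136, 9)) = Add(Mul(Rational(9, 2), Pow(Add(-4, 64), -1)), 1224) = Add(Mul(Rational(9, 2), Pow(60, -1)), 1224) = Add(Mul(Rational(9, 2), Rational(1, 60)), 1224) = Add(Rational(3, 40), 1224) = Rational(48963, 40)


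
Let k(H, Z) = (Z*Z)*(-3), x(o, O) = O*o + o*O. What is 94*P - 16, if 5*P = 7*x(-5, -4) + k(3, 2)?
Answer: 25112/5 ≈ 5022.4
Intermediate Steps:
x(o, O) = 2*O*o (x(o, O) = O*o + O*o = 2*O*o)
k(H, Z) = -3*Z² (k(H, Z) = Z²*(-3) = -3*Z²)
P = 268/5 (P = (7*(2*(-4)*(-5)) - 3*2²)/5 = (7*40 - 3*4)/5 = (280 - 12)/5 = (⅕)*268 = 268/5 ≈ 53.600)
94*P - 16 = 94*(268/5) - 16 = 25192/5 - 16 = 25112/5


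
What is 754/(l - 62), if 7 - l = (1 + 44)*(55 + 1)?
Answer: -754/2575 ≈ -0.29282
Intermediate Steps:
l = -2513 (l = 7 - (1 + 44)*(55 + 1) = 7 - 45*56 = 7 - 1*2520 = 7 - 2520 = -2513)
754/(l - 62) = 754/(-2513 - 62) = 754/(-2575) = 754*(-1/2575) = -754/2575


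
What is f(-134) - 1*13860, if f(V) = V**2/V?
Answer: -13994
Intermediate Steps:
f(V) = V
f(-134) - 1*13860 = -134 - 1*13860 = -134 - 13860 = -13994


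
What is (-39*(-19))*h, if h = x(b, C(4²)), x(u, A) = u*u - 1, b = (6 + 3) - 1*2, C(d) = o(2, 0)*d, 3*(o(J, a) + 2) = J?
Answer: 35568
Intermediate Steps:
o(J, a) = -2 + J/3
C(d) = -4*d/3 (C(d) = (-2 + (⅓)*2)*d = (-2 + ⅔)*d = -4*d/3)
b = 7 (b = 9 - 2 = 7)
x(u, A) = -1 + u² (x(u, A) = u² - 1 = -1 + u²)
h = 48 (h = -1 + 7² = -1 + 49 = 48)
(-39*(-19))*h = -39*(-19)*48 = 741*48 = 35568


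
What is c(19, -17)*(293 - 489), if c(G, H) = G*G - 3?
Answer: -70168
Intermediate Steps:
c(G, H) = -3 + G² (c(G, H) = G² - 3 = -3 + G²)
c(19, -17)*(293 - 489) = (-3 + 19²)*(293 - 489) = (-3 + 361)*(-196) = 358*(-196) = -70168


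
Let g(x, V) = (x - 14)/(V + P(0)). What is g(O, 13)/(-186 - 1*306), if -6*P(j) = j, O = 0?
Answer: 7/3198 ≈ 0.0021889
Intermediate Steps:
P(j) = -j/6
g(x, V) = (-14 + x)/V (g(x, V) = (x - 14)/(V - ⅙*0) = (-14 + x)/(V + 0) = (-14 + x)/V)
g(O, 13)/(-186 - 1*306) = ((-14 + 0)/13)/(-186 - 1*306) = ((1/13)*(-14))/(-186 - 306) = -14/13/(-492) = -14/13*(-1/492) = 7/3198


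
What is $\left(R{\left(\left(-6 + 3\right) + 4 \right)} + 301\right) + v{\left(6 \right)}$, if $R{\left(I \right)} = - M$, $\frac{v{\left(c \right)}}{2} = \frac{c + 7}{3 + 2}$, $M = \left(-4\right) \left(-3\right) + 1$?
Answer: $\frac{1466}{5} \approx 293.2$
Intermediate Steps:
$M = 13$ ($M = 12 + 1 = 13$)
$v{\left(c \right)} = \frac{14}{5} + \frac{2 c}{5}$ ($v{\left(c \right)} = 2 \frac{c + 7}{3 + 2} = 2 \frac{7 + c}{5} = 2 \left(7 + c\right) \frac{1}{5} = 2 \left(\frac{7}{5} + \frac{c}{5}\right) = \frac{14}{5} + \frac{2 c}{5}$)
$R{\left(I \right)} = -13$ ($R{\left(I \right)} = \left(-1\right) 13 = -13$)
$\left(R{\left(\left(-6 + 3\right) + 4 \right)} + 301\right) + v{\left(6 \right)} = \left(-13 + 301\right) + \left(\frac{14}{5} + \frac{2}{5} \cdot 6\right) = 288 + \left(\frac{14}{5} + \frac{12}{5}\right) = 288 + \frac{26}{5} = \frac{1466}{5}$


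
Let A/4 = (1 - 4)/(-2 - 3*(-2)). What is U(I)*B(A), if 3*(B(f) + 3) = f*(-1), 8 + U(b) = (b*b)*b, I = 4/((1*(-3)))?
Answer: 560/27 ≈ 20.741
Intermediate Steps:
I = -4/3 (I = 4/(-3) = 4*(-⅓) = -4/3 ≈ -1.3333)
U(b) = -8 + b³ (U(b) = -8 + (b*b)*b = -8 + b²*b = -8 + b³)
A = -3 (A = 4*((1 - 4)/(-2 - 3*(-2))) = 4*(-3/(-2 + 6)) = 4*(-3/4) = 4*(-3*¼) = 4*(-¾) = -3)
B(f) = -3 - f/3 (B(f) = -3 + (f*(-1))/3 = -3 + (-f)/3 = -3 - f/3)
U(I)*B(A) = (-8 + (-4/3)³)*(-3 - ⅓*(-3)) = (-8 - 64/27)*(-3 + 1) = -280/27*(-2) = 560/27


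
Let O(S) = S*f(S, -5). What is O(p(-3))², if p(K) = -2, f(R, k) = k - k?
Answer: 0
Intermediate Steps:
f(R, k) = 0
O(S) = 0 (O(S) = S*0 = 0)
O(p(-3))² = 0² = 0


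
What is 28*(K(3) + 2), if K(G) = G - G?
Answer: 56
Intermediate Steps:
K(G) = 0
28*(K(3) + 2) = 28*(0 + 2) = 28*2 = 56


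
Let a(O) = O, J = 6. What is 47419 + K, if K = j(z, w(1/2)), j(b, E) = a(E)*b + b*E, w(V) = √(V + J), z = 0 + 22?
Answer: 47419 + 22*√26 ≈ 47531.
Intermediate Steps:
z = 22
w(V) = √(6 + V) (w(V) = √(V + 6) = √(6 + V))
j(b, E) = 2*E*b (j(b, E) = E*b + b*E = E*b + E*b = 2*E*b)
K = 22*√26 (K = 2*√(6 + 1/2)*22 = 2*√(6 + ½)*22 = 2*√(13/2)*22 = 2*(√26/2)*22 = 22*√26 ≈ 112.18)
47419 + K = 47419 + 22*√26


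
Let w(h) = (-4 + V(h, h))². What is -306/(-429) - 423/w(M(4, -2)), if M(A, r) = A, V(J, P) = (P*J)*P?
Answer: 34079/57200 ≈ 0.59579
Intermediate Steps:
V(J, P) = J*P² (V(J, P) = (J*P)*P = J*P²)
w(h) = (-4 + h³)² (w(h) = (-4 + h*h²)² = (-4 + h³)²)
-306/(-429) - 423/w(M(4, -2)) = -306/(-429) - 423/(-4 + 4³)² = -306*(-1/429) - 423/(-4 + 64)² = 102/143 - 423/(60²) = 102/143 - 423/3600 = 102/143 - 423*1/3600 = 102/143 - 47/400 = 34079/57200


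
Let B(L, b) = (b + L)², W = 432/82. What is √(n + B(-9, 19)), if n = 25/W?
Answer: 5*√5430/36 ≈ 10.235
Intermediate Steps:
W = 216/41 (W = 432*(1/82) = 216/41 ≈ 5.2683)
B(L, b) = (L + b)²
n = 1025/216 (n = 25/(216/41) = 25*(41/216) = 1025/216 ≈ 4.7454)
√(n + B(-9, 19)) = √(1025/216 + (-9 + 19)²) = √(1025/216 + 10²) = √(1025/216 + 100) = √(22625/216) = 5*√5430/36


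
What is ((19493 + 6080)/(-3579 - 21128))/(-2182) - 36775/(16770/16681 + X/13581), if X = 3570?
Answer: -14971317224104147531/516292713155332 ≈ -28998.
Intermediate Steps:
((19493 + 6080)/(-3579 - 21128))/(-2182) - 36775/(16770/16681 + X/13581) = ((19493 + 6080)/(-3579 - 21128))/(-2182) - 36775/(16770/16681 + 3570/13581) = (25573/(-24707))*(-1/2182) - 36775/(16770*(1/16681) + 3570*(1/13581)) = (25573*(-1/24707))*(-1/2182) - 36775/(16770/16681 + 1190/4527) = -25573/24707*(-1/2182) - 36775/95768180/75514887 = 25573/53910674 - 36775*75514887/95768180 = 25573/53910674 - 555411993885/19153636 = -14971317224104147531/516292713155332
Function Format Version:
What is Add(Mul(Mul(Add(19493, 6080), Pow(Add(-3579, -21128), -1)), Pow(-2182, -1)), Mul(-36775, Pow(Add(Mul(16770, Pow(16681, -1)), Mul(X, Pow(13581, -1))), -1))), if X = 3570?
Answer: Rational(-14971317224104147531, 516292713155332) ≈ -28998.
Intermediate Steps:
Add(Mul(Mul(Add(19493, 6080), Pow(Add(-3579, -21128), -1)), Pow(-2182, -1)), Mul(-36775, Pow(Add(Mul(16770, Pow(16681, -1)), Mul(X, Pow(13581, -1))), -1))) = Add(Mul(Mul(Add(19493, 6080), Pow(Add(-3579, -21128), -1)), Pow(-2182, -1)), Mul(-36775, Pow(Add(Mul(16770, Pow(16681, -1)), Mul(3570, Pow(13581, -1))), -1))) = Add(Mul(Mul(25573, Pow(-24707, -1)), Rational(-1, 2182)), Mul(-36775, Pow(Add(Mul(16770, Rational(1, 16681)), Mul(3570, Rational(1, 13581))), -1))) = Add(Mul(Mul(25573, Rational(-1, 24707)), Rational(-1, 2182)), Mul(-36775, Pow(Add(Rational(16770, 16681), Rational(1190, 4527)), -1))) = Add(Mul(Rational(-25573, 24707), Rational(-1, 2182)), Mul(-36775, Pow(Rational(95768180, 75514887), -1))) = Add(Rational(25573, 53910674), Mul(-36775, Rational(75514887, 95768180))) = Add(Rational(25573, 53910674), Rational(-555411993885, 19153636)) = Rational(-14971317224104147531, 516292713155332)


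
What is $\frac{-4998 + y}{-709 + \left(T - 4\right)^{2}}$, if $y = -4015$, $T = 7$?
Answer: $\frac{9013}{700} \approx 12.876$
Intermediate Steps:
$\frac{-4998 + y}{-709 + \left(T - 4\right)^{2}} = \frac{-4998 - 4015}{-709 + \left(7 - 4\right)^{2}} = - \frac{9013}{-709 + 3^{2}} = - \frac{9013}{-709 + 9} = - \frac{9013}{-700} = \left(-9013\right) \left(- \frac{1}{700}\right) = \frac{9013}{700}$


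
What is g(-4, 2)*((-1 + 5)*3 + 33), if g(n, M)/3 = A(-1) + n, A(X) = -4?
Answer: -1080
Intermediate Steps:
g(n, M) = -12 + 3*n (g(n, M) = 3*(-4 + n) = -12 + 3*n)
g(-4, 2)*((-1 + 5)*3 + 33) = (-12 + 3*(-4))*((-1 + 5)*3 + 33) = (-12 - 12)*(4*3 + 33) = -24*(12 + 33) = -24*45 = -1080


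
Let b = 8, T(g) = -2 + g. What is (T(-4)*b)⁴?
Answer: 5308416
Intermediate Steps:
(T(-4)*b)⁴ = ((-2 - 4)*8)⁴ = (-6*8)⁴ = (-48)⁴ = 5308416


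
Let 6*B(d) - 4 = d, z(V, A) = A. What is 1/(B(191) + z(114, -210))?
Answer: -2/355 ≈ -0.0056338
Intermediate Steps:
B(d) = 2/3 + d/6
1/(B(191) + z(114, -210)) = 1/((2/3 + (1/6)*191) - 210) = 1/((2/3 + 191/6) - 210) = 1/(65/2 - 210) = 1/(-355/2) = -2/355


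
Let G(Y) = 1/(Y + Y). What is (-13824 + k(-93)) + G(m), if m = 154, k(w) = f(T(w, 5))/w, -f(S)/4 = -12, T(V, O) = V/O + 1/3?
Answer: -131996449/9548 ≈ -13825.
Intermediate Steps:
T(V, O) = 1/3 + V/O (T(V, O) = V/O + 1*(1/3) = V/O + 1/3 = 1/3 + V/O)
f(S) = 48 (f(S) = -4*(-12) = 48)
k(w) = 48/w
G(Y) = 1/(2*Y)
(-13824 + k(-93)) + G(m) = (-13824 + 48/(-93)) + (1/2)/154 = (-13824 + 48*(-1/93)) + (1/2)*(1/154) = (-13824 - 16/31) + 1/308 = -428560/31 + 1/308 = -131996449/9548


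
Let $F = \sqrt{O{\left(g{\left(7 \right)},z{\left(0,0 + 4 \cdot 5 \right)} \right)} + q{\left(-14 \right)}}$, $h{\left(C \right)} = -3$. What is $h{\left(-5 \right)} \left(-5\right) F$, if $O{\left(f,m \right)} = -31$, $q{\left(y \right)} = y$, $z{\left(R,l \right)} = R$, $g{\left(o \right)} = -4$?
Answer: $45 i \sqrt{5} \approx 100.62 i$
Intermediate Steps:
$F = 3 i \sqrt{5}$ ($F = \sqrt{-31 - 14} = \sqrt{-45} = 3 i \sqrt{5} \approx 6.7082 i$)
$h{\left(-5 \right)} \left(-5\right) F = \left(-3\right) \left(-5\right) 3 i \sqrt{5} = 15 \cdot 3 i \sqrt{5} = 45 i \sqrt{5}$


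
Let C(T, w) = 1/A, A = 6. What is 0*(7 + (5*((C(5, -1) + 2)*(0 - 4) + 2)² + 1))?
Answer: 0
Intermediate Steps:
C(T, w) = ⅙ (C(T, w) = 1/6 = ⅙)
0*(7 + (5*((C(5, -1) + 2)*(0 - 4) + 2)² + 1)) = 0*(7 + (5*((⅙ + 2)*(0 - 4) + 2)² + 1)) = 0*(7 + (5*((13/6)*(-4) + 2)² + 1)) = 0*(7 + (5*(-26/3 + 2)² + 1)) = 0*(7 + (5*(-20/3)² + 1)) = 0*(7 + (5*(400/9) + 1)) = 0*(7 + (2000/9 + 1)) = 0*(7 + 2009/9) = 0*(2072/9) = 0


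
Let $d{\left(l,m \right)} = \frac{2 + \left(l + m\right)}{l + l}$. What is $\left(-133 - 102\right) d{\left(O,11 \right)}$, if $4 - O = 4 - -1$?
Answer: $1410$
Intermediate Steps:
$O = -1$ ($O = 4 - \left(4 - -1\right) = 4 - \left(4 + 1\right) = 4 - 5 = -1$)
$d{\left(l,m \right)} = \frac{2 + l + m}{2 l}$
$\left(-133 - 102\right) d{\left(O,11 \right)} = \left(-133 - 102\right) \frac{2 - 1 + 11}{2 \left(-1\right)} = - 235 \cdot \frac{1}{2} \left(-1\right) 12 = \left(-235\right) \left(-6\right) = 1410$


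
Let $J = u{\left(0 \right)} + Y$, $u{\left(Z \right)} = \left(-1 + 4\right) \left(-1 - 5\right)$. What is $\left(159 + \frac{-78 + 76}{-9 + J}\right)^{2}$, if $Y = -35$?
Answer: $\frac{24304900}{961} \approx 25291.0$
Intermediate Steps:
$u{\left(Z \right)} = -18$ ($u{\left(Z \right)} = 3 \left(-6\right) = -18$)
$J = -53$ ($J = -18 - 35 = -53$)
$\left(159 + \frac{-78 + 76}{-9 + J}\right)^{2} = \left(159 + \frac{-78 + 76}{-9 - 53}\right)^{2} = \left(159 - \frac{2}{-62}\right)^{2} = \left(159 - - \frac{1}{31}\right)^{2} = \left(159 + \frac{1}{31}\right)^{2} = \left(\frac{4930}{31}\right)^{2} = \frac{24304900}{961}$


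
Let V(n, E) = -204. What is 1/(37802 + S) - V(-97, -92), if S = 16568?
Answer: 11091481/54370 ≈ 204.00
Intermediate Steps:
1/(37802 + S) - V(-97, -92) = 1/(37802 + 16568) - 1*(-204) = 1/54370 + 204 = 11091481/54370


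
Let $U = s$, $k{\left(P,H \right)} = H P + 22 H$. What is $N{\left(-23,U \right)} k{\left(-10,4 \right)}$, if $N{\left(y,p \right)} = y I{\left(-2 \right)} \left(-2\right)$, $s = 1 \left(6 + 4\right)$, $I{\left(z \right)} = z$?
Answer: $-4416$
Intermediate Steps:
$k{\left(P,H \right)} = 22 H + H P$
$s = 10$ ($s = 1 \cdot 10 = 10$)
$U = 10$
$N{\left(y,p \right)} = 4 y$ ($N{\left(y,p \right)} = y \left(-2\right) \left(-2\right) = - 2 y \left(-2\right) = 4 y$)
$N{\left(-23,U \right)} k{\left(-10,4 \right)} = 4 \left(-23\right) 4 \left(22 - 10\right) = - 92 \cdot 4 \cdot 12 = \left(-92\right) 48 = -4416$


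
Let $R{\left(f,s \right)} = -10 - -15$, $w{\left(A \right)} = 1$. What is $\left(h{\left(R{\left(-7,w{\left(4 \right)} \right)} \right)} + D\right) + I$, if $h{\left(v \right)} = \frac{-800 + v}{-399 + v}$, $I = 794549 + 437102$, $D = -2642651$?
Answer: $- \frac{555933205}{394} \approx -1.411 \cdot 10^{6}$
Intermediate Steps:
$R{\left(f,s \right)} = 5$ ($R{\left(f,s \right)} = -10 + 15 = 5$)
$I = 1231651$
$h{\left(v \right)} = \frac{-800 + v}{-399 + v}$
$\left(h{\left(R{\left(-7,w{\left(4 \right)} \right)} \right)} + D\right) + I = \left(\frac{-800 + 5}{-399 + 5} - 2642651\right) + 1231651 = \left(\frac{1}{-394} \left(-795\right) - 2642651\right) + 1231651 = \left(\left(- \frac{1}{394}\right) \left(-795\right) - 2642651\right) + 1231651 = \left(\frac{795}{394} - 2642651\right) + 1231651 = - \frac{1041203699}{394} + 1231651 = - \frac{555933205}{394}$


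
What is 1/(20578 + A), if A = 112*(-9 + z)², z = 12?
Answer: 1/21586 ≈ 4.6326e-5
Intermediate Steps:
A = 1008 (A = 112*(-9 + 12)² = 112*3² = 112*9 = 1008)
1/(20578 + A) = 1/(20578 + 1008) = 1/21586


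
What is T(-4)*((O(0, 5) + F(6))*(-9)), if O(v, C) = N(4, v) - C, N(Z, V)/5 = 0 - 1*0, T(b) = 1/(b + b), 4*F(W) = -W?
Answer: -117/16 ≈ -7.3125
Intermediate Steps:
F(W) = -W/4 (F(W) = (-W)/4 = -W/4)
T(b) = 1/(2*b)
N(Z, V) = 0 (N(Z, V) = 5*(0 - 1*0) = 5*(0 + 0) = 5*0 = 0)
O(v, C) = -C (O(v, C) = 0 - C = -C)
T(-4)*((O(0, 5) + F(6))*(-9)) = ((1/2)/(-4))*((-1*5 - 1/4*6)*(-9)) = ((1/2)*(-1/4))*((-5 - 3/2)*(-9)) = -(-13)*(-9)/16 = -1/8*117/2 = -117/16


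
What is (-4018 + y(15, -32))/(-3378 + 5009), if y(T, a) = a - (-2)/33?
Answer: -133648/53823 ≈ -2.4831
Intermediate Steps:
y(T, a) = 2/33 + a (y(T, a) = a - (-2)/33 = a - 1*(-2/33) = a + 2/33 = 2/33 + a)
(-4018 + y(15, -32))/(-3378 + 5009) = (-4018 + (2/33 - 32))/(-3378 + 5009) = (-4018 - 1054/33)/1631 = -133648/33*1/1631 = -133648/53823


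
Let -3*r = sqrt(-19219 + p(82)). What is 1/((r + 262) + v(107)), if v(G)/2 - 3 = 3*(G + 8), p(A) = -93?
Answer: 4311/4139594 + 3*I*sqrt(1207)/2069797 ≈ 0.0010414 + 5.0356e-5*I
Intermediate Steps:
r = -4*I*sqrt(1207)/3 (r = -sqrt(-19219 - 93)/3 = -4*I*sqrt(1207)/3 ≈ -46.323*I)
v(G) = 54 + 6*G (v(G) = 6 + 2*(3*(G + 8)) = 6 + 2*(3*(8 + G)) = 6 + 2*(24 + 3*G) = 6 + (48 + 6*G) = 54 + 6*G)
1/((r + 262) + v(107)) = 1/((-4*I*sqrt(1207)/3 + 262) + (54 + 6*107)) = 1/((262 - 4*I*sqrt(1207)/3) + (54 + 642)) = 1/((262 - 4*I*sqrt(1207)/3) + 696) = 1/(958 - 4*I*sqrt(1207)/3)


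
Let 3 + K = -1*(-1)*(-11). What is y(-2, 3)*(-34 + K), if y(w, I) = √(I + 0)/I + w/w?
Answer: -48 - 16*√3 ≈ -75.713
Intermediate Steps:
K = -14 (K = -3 - 1*(-1)*(-11) = -3 + 1*(-11) = -3 - 11 = -14)
y(w, I) = 1 + I^(-½) (y(w, I) = √I/I + 1 = I^(-½) + 1 = 1 + I^(-½))
y(-2, 3)*(-34 + K) = (1 + 3^(-½))*(-34 - 14) = (1 + √3/3)*(-48) = -48 - 16*√3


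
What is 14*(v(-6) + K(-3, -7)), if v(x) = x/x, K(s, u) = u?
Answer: -84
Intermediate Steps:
v(x) = 1
14*(v(-6) + K(-3, -7)) = 14*(1 - 7) = 14*(-6) = -84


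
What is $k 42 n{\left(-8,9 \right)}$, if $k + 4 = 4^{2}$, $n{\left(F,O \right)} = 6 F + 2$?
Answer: $-23184$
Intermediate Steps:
$n{\left(F,O \right)} = 2 + 6 F$
$k = 12$ ($k = -4 + 4^{2} = -4 + 16 = 12$)
$k 42 n{\left(-8,9 \right)} = 12 \cdot 42 \left(2 + 6 \left(-8\right)\right) = 504 \left(2 - 48\right) = 504 \left(-46\right) = -23184$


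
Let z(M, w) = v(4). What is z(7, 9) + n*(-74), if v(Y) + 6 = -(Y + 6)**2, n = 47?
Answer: -3584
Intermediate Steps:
v(Y) = -6 - (6 + Y)**2 (v(Y) = -6 - (Y + 6)**2 = -6 - (6 + Y)**2)
z(M, w) = -106 (z(M, w) = -6 - (6 + 4)**2 = -6 - 1*10**2 = -6 - 1*100 = -6 - 100 = -106)
z(7, 9) + n*(-74) = -106 + 47*(-74) = -106 - 3478 = -3584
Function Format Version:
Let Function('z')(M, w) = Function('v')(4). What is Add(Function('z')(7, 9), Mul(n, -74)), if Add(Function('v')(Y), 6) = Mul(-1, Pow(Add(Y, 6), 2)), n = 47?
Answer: -3584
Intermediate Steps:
Function('v')(Y) = Add(-6, Mul(-1, Pow(Add(6, Y), 2))) (Function('v')(Y) = Add(-6, Mul(-1, Pow(Add(Y, 6), 2))) = Add(-6, Mul(-1, Pow(Add(6, Y), 2))))
Function('z')(M, w) = -106 (Function('z')(M, w) = Add(-6, Mul(-1, Pow(Add(6, 4), 2))) = Add(-6, Mul(-1, Pow(10, 2))) = Add(-6, Mul(-1, 100)) = Add(-6, -100) = -106)
Add(Function('z')(7, 9), Mul(n, -74)) = Add(-106, Mul(47, -74)) = Add(-106, -3478) = -3584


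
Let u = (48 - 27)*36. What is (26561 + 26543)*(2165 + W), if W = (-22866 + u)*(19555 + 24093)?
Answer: -51248286826960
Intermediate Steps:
u = 756 (u = 21*36 = 756)
W = -965057280 (W = (-22866 + 756)*(19555 + 24093) = -22110*43648 = -965057280)
(26561 + 26543)*(2165 + W) = (26561 + 26543)*(2165 - 965057280) = 53104*(-965055115) = -51248286826960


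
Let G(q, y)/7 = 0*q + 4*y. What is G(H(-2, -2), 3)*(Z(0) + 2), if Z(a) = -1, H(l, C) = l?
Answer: 84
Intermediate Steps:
G(q, y) = 28*y (G(q, y) = 7*(0*q + 4*y) = 7*(0 + 4*y) = 7*(4*y) = 28*y)
G(H(-2, -2), 3)*(Z(0) + 2) = (28*3)*(-1 + 2) = 84*1 = 84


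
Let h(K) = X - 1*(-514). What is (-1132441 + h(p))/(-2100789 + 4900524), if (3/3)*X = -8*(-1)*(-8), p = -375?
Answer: -1131991/2799735 ≈ -0.40432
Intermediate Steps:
X = -64 (X = -8*(-1)*(-8) = 8*(-8) = -64)
h(K) = 450 (h(K) = -64 - 1*(-514) = -64 + 514 = 450)
(-1132441 + h(p))/(-2100789 + 4900524) = (-1132441 + 450)/(-2100789 + 4900524) = -1131991/2799735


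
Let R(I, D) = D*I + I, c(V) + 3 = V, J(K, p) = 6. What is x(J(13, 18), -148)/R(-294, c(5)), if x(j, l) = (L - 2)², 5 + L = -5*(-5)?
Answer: -18/49 ≈ -0.36735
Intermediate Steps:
L = 20 (L = -5 - 5*(-5) = -5 + 25 = 20)
x(j, l) = 324 (x(j, l) = (20 - 2)² = 18² = 324)
c(V) = -3 + V
R(I, D) = I + D*I
x(J(13, 18), -148)/R(-294, c(5)) = 324/((-294*(1 + (-3 + 5)))) = 324/((-294*(1 + 2))) = 324/((-294*3)) = 324/(-882) = 324*(-1/882) = -18/49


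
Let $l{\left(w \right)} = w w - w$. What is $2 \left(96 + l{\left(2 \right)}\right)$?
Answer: $196$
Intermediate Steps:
$l{\left(w \right)} = w^{2} - w$
$2 \left(96 + l{\left(2 \right)}\right) = 2 \left(96 + 2 \left(-1 + 2\right)\right) = 2 \left(96 + 2 \cdot 1\right) = 2 \left(96 + 2\right) = 2 \cdot 98 = 196$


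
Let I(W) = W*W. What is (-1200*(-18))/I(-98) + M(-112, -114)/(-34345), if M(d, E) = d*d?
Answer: 155344856/82462345 ≈ 1.8838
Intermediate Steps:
I(W) = W²
M(d, E) = d²
(-1200*(-18))/I(-98) + M(-112, -114)/(-34345) = (-1200*(-18))/((-98)²) + (-112)²/(-34345) = 21600/9604 + 12544*(-1/34345) = 21600*(1/9604) - 12544/34345 = 5400/2401 - 12544/34345 = 155344856/82462345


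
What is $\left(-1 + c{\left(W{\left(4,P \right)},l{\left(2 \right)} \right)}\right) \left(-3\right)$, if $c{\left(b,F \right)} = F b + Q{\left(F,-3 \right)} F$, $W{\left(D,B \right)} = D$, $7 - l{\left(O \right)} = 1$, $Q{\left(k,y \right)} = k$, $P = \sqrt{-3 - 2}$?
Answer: $-177$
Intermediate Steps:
$P = i \sqrt{5}$ ($P = \sqrt{-5} = i \sqrt{5} \approx 2.2361 i$)
$l{\left(O \right)} = 6$ ($l{\left(O \right)} = 7 - 1 = 6$)
$c{\left(b,F \right)} = F^{2} + F b$ ($c{\left(b,F \right)} = F b + F F = F b + F^{2} = F^{2} + F b$)
$\left(-1 + c{\left(W{\left(4,P \right)},l{\left(2 \right)} \right)}\right) \left(-3\right) = \left(-1 + 6 \left(6 + 4\right)\right) \left(-3\right) = \left(-1 + 6 \cdot 10\right) \left(-3\right) = \left(-1 + 60\right) \left(-3\right) = 59 \left(-3\right) = -177$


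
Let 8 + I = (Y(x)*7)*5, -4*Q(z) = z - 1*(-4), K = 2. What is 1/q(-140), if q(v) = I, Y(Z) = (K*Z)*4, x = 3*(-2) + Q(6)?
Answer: -1/2388 ≈ -0.00041876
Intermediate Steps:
Q(z) = -1 - z/4 (Q(z) = -(z - 1*(-4))/4 = -(z + 4)/4 = -(4 + z)/4 = -1 - z/4)
x = -17/2 (x = 3*(-2) + (-1 - 1/4*6) = -6 + (-1 - 3/2) = -6 - 5/2 = -17/2 ≈ -8.5000)
Y(Z) = 8*Z (Y(Z) = (2*Z)*4 = 8*Z)
I = -2388 (I = -8 + ((8*(-17/2))*7)*5 = -8 - 68*7*5 = -8 - 476*5 = -8 - 2380 = -2388)
q(v) = -2388
1/q(-140) = 1/(-2388) = -1/2388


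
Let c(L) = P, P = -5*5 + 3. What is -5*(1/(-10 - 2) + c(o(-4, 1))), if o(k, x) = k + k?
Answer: 1325/12 ≈ 110.42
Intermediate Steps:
o(k, x) = 2*k
P = -22 (P = -25 + 3 = -22)
c(L) = -22
-5*(1/(-10 - 2) + c(o(-4, 1))) = -5*(1/(-10 - 2) - 22) = -5*(1/(-12) - 22) = -5*(-1/12 - 22) = -5*(-265/12) = 1325/12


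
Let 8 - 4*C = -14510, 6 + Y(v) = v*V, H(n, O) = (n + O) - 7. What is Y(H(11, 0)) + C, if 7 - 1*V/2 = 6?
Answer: 7263/2 ≈ 3631.5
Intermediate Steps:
V = 2 (V = 14 - 2*6 = 14 - 12 = 2)
H(n, O) = -7 + O + n (H(n, O) = (O + n) - 7 = -7 + O + n)
Y(v) = -6 + 2*v (Y(v) = -6 + v*2 = -6 + 2*v)
C = 7259/2 (C = 2 - ¼*(-14510) = 2 + 7255/2 = 7259/2 ≈ 3629.5)
Y(H(11, 0)) + C = (-6 + 2*(-7 + 0 + 11)) + 7259/2 = (-6 + 2*4) + 7259/2 = (-6 + 8) + 7259/2 = 2 + 7259/2 = 7263/2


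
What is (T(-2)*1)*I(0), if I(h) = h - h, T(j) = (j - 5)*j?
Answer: 0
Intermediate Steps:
T(j) = j*(-5 + j) (T(j) = (-5 + j)*j = j*(-5 + j))
I(h) = 0
(T(-2)*1)*I(0) = (-2*(-5 - 2)*1)*0 = (-2*(-7)*1)*0 = (14*1)*0 = 14*0 = 0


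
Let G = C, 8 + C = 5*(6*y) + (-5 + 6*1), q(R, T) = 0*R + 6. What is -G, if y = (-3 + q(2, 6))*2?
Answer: -173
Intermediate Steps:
q(R, T) = 6 (q(R, T) = 0 + 6 = 6)
y = 6 (y = (-3 + 6)*2 = 3*2 = 6)
C = 173 (C = -8 + (5*(6*6) + (-5 + 6*1)) = -8 + (5*36 + (-5 + 6)) = -8 + (180 + 1) = -8 + 181 = 173)
G = 173
-G = -1*173 = -173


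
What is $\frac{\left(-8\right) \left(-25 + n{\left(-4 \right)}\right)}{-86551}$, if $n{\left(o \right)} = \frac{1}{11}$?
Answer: $- \frac{2192}{952061} \approx -0.0023024$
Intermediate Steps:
$n{\left(o \right)} = \frac{1}{11}$
$\frac{\left(-8\right) \left(-25 + n{\left(-4 \right)}\right)}{-86551} = \frac{\left(-8\right) \left(-25 + \frac{1}{11}\right)}{-86551} = \left(-8\right) \left(- \frac{274}{11}\right) \left(- \frac{1}{86551}\right) = \frac{2192}{11} \left(- \frac{1}{86551}\right) = - \frac{2192}{952061}$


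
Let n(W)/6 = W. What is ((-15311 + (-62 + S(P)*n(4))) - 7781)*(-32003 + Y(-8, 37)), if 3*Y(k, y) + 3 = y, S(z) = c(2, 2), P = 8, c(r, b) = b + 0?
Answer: 739199450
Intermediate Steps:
n(W) = 6*W
c(r, b) = b
S(z) = 2
Y(k, y) = -1 + y/3
((-15311 + (-62 + S(P)*n(4))) - 7781)*(-32003 + Y(-8, 37)) = ((-15311 + (-62 + 2*(6*4))) - 7781)*(-32003 + (-1 + (1/3)*37)) = ((-15311 + (-62 + 2*24)) - 7781)*(-32003 + (-1 + 37/3)) = ((-15311 + (-62 + 48)) - 7781)*(-32003 + 34/3) = ((-15311 - 14) - 7781)*(-95975/3) = (-15325 - 7781)*(-95975/3) = -23106*(-95975/3) = 739199450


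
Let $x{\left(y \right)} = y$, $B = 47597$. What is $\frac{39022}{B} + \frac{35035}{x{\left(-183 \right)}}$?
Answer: $- \frac{1660419869}{8710251} \approx -190.63$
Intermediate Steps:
$\frac{39022}{B} + \frac{35035}{x{\left(-183 \right)}} = \frac{39022}{47597} + \frac{35035}{-183} = 39022 \cdot \frac{1}{47597} + 35035 \left(- \frac{1}{183}\right) = \frac{39022}{47597} - \frac{35035}{183} = - \frac{1660419869}{8710251}$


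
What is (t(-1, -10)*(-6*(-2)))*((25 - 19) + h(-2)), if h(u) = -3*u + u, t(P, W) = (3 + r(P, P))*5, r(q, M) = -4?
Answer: -600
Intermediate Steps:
t(P, W) = -5 (t(P, W) = (3 - 4)*5 = -1*5 = -5)
h(u) = -2*u
(t(-1, -10)*(-6*(-2)))*((25 - 19) + h(-2)) = (-(-30)*(-2))*((25 - 19) - 2*(-2)) = (-5*12)*(6 + 4) = -60*10 = -600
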